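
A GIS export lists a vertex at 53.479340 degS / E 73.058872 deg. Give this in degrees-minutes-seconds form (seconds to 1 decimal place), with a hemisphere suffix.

53°28′45.6″ S, 73°03′31.9″ E

φ: 0.479340 × 60 = 28.76040′ → 28′, remainder × 60 = 45.624″
λ: 0.058872 × 60 = 3.53232′ → 3′, remainder × 60 = 31.939″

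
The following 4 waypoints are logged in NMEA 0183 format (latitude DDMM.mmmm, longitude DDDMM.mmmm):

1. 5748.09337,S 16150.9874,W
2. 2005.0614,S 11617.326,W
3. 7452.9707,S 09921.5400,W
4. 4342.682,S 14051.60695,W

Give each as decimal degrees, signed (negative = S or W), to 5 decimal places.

Point 1:
  φ: degrees = first 2 digits = 57, minutes = 48.09337; 57 + 48.09337/60 = 57.801556
  S ⇒ negate
  Lon: degrees = first 3 digits = 161, minutes = 50.9874; 161 + 50.9874/60 = 161.849790
  hemisphere W, so the sign is −
Point 2:
  Lat: split at 2 digits → 20° and 5.0614′; 20 + 5.0614/60 = 20.084357
  S ⇒ negate
  Lon: split at 3 digits → 116° and 17.326′; 116 + 17.326/60 = 116.288767
  hemisphere W, so the sign is −
Point 3:
  φ: split at 2 digits → 74° and 52.9707′; 74 + 52.9707/60 = 74.882845
  S ⇒ negate
  Lon: degrees = first 3 digits = 99, minutes = 21.54; 99 + 21.54/60 = 99.359000
  hemisphere W, so the sign is −
Point 4:
  Latitude: degrees = first 2 digits = 43, minutes = 42.682; 43 + 42.682/60 = 43.711367
  hemisphere S, so the sign is −
  Lon: split at 3 digits → 140° and 51.60695′; 140 + 51.60695/60 = 140.860116
  W → negative

1. -57.80156, -161.84979
2. -20.08436, -116.28877
3. -74.88285, -99.35900
4. -43.71137, -140.86012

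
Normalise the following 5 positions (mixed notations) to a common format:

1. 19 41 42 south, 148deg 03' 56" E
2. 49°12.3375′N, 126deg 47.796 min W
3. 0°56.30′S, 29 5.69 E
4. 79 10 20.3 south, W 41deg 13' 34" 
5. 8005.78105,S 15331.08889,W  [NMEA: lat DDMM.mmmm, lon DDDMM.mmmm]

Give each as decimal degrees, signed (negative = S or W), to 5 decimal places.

Point 1:
  Lat: 41′ + 42″ = 41.70000′; 19 + 41.70000/60 = 19.695000
  S → negative
  Longitude: 148 + 3/60 + 56/3600 = 148.065556
  E → positive
Point 2:
  Latitude: 12.3375′ = 0.205625°; total 49.205625
  N ⇒ keep positive
  λ: 126 + 47.796/60 = 126.796600
  hemisphere W, so the sign is −
Point 3:
  Latitude: 0 + 56.3/60 = 0.938333
  S → negative
  Longitude: 5.69′ = 0.094833°; total 29.094833
  E ⇒ keep positive
Point 4:
  Latitude: 10′ + 20.3″ = 10.33833′; 79 + 10.33833/60 = 79.172306
  S → negative
  Lon: 41 + 13/60 + 34/3600 = 41.226111
  hemisphere W, so the sign is −
Point 5:
  φ: degrees = first 2 digits = 80, minutes = 5.78105; 80 + 5.78105/60 = 80.096351
  hemisphere S, so the sign is −
  Longitude: split at 3 digits → 153° and 31.08889′; 153 + 31.08889/60 = 153.518148
  hemisphere W, so the sign is −

1. -19.69500, 148.06556
2. 49.20563, -126.79660
3. -0.93833, 29.09483
4. -79.17231, -41.22611
5. -80.09635, -153.51815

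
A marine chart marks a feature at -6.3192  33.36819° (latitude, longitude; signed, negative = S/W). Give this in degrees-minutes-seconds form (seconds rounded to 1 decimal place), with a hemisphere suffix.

6°19′9.1″ S, 33°22′5.5″ E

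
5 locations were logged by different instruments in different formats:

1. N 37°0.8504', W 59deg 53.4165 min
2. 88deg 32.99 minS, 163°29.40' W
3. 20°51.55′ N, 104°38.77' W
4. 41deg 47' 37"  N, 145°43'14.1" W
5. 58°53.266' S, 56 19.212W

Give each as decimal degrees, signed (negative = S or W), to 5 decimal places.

1. 37.01417, -59.89028
2. -88.54983, -163.49000
3. 20.85917, -104.64617
4. 41.79361, -145.72058
5. -58.88777, -56.32020

Point 1:
  φ: 0.8504′ = 0.014173°; total 37.014173
  N → positive
  λ: 59 + 53.4165/60 = 59.890275
  W → negative
Point 2:
  Lat: 88 + 32.99/60 = 88.549833
  hemisphere S, so the sign is −
  λ: 29.4′ = 0.490000°; total 163.490000
  W ⇒ negate
Point 3:
  Lat: 51.55′ = 0.859167°; total 20.859167
  N ⇒ keep positive
  Lon: 104 + 38.77/60 = 104.646167
  hemisphere W, so the sign is −
Point 4:
  Lat: 47′ + 37″ = 47.61667′; 41 + 47.61667/60 = 41.793611
  N → positive
  Lon: 145 + 43/60 + 14.1/3600 = 145.720583
  W ⇒ negate
Point 5:
  Latitude: 58 + 53.266/60 = 58.887767
  hemisphere S, so the sign is −
  λ: 56 + 19.212/60 = 56.320200
  hemisphere W, so the sign is −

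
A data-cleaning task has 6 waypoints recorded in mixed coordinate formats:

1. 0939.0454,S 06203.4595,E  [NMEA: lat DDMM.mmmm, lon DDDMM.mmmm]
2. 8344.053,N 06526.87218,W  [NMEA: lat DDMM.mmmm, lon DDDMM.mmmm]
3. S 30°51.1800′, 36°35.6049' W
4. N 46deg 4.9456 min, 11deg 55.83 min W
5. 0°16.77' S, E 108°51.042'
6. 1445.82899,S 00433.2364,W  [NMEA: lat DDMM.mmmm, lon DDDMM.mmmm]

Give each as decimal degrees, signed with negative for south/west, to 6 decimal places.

1. -9.650757, 62.057658
2. 83.734217, -65.447870
3. -30.853000, -36.593415
4. 46.082427, -11.930500
5. -0.279500, 108.850700
6. -14.763817, -4.553940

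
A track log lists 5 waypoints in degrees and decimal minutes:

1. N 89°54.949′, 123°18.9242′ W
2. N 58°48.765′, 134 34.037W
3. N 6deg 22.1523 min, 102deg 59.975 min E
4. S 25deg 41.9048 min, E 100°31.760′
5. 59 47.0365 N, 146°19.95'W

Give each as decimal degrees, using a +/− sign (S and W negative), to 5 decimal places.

1. 89.91582, -123.31540
2. 58.81275, -134.56728
3. 6.36921, 102.99958
4. -25.69841, 100.52933
5. 59.78394, -146.33250

Point 1:
  Latitude: 89 + 54.949/60 = 89.915817
  N → positive
  Longitude: 18.9242′ = 0.315403°; total 123.315403
  W ⇒ negate
Point 2:
  φ: 58 + 48.765/60 = 58.812750
  N ⇒ keep positive
  Lon: 134 + 34.037/60 = 134.567283
  hemisphere W, so the sign is −
Point 3:
  Latitude: 6 + 22.1523/60 = 6.369205
  N ⇒ keep positive
  λ: 59.975′ = 0.999583°; total 102.999583
  E ⇒ keep positive
Point 4:
  φ: 41.9048′ = 0.698413°; total 25.698413
  hemisphere S, so the sign is −
  Longitude: 31.76′ = 0.529333°; total 100.529333
  E ⇒ keep positive
Point 5:
  φ: 59 + 47.0365/60 = 59.783942
  N → positive
  Lon: 19.95′ = 0.332500°; total 146.332500
  W ⇒ negate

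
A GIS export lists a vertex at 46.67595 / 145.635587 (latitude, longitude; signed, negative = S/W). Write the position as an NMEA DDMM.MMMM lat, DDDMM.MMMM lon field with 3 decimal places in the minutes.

4640.557,N / 14538.135,E

Latitude: 46° + 0.675950 × 60 = 46° 40.55700′
Longitude: 145° + 0.635587 × 60 = 145° 38.13522′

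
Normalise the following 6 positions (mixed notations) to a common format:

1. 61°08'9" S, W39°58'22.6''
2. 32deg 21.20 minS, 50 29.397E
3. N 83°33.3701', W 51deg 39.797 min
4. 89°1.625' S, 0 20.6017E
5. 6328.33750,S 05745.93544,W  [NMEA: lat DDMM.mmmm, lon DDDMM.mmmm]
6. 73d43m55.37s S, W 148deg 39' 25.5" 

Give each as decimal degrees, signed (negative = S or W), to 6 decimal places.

Point 1:
  φ: 61 + 8/60 + 9/3600 = 61.1358333
  S → negative
  Longitude: 39° + 58/60 + 22.6/3600 = 39 + 0.966667 + 0.006278 = 39.9729444
  hemisphere W, so the sign is −
Point 2:
  Latitude: 21.2′ = 0.353333°; total 32.3533333
  S → negative
  λ: 50 + 29.397/60 = 50.4899500
  E ⇒ keep positive
Point 3:
  Latitude: 33.3701′ = 0.556168°; total 83.5561683
  N → positive
  Lon: 39.797′ = 0.663283°; total 51.6632833
  W → negative
Point 4:
  φ: 89 + 1.625/60 = 89.0270833
  S → negative
  λ: 20.6017′ = 0.343362°; total 0.3433617
  E → positive
Point 5:
  Lat: degrees = first 2 digits = 63, minutes = 28.3375; 63 + 28.3375/60 = 63.4722917
  hemisphere S, so the sign is −
  Lon: degrees = first 3 digits = 57, minutes = 45.93544; 57 + 45.93544/60 = 57.7655907
  W → negative
Point 6:
  Latitude: 73 + 43/60 + 55.37/3600 = 73.7320472
  S → negative
  Lon: 148° + 39/60 + 25.5/3600 = 148 + 0.650000 + 0.007083 = 148.6570833
  W ⇒ negate

1. -61.135833, -39.972944
2. -32.353333, 50.489950
3. 83.556168, -51.663283
4. -89.027083, 0.343362
5. -63.472292, -57.765591
6. -73.732047, -148.657083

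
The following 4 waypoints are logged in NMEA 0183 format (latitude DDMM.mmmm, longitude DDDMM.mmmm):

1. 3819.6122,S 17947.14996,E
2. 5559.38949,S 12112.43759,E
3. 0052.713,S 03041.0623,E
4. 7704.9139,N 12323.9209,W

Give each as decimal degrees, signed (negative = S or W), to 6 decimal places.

1. -38.326870, 179.785833
2. -55.989825, 121.207293
3. -0.878550, 30.684372
4. 77.081898, -123.398682

Point 1:
  Latitude: degrees = first 2 digits = 38, minutes = 19.6122; 38 + 19.6122/60 = 38.3268700
  S ⇒ negate
  Longitude: degrees = first 3 digits = 179, minutes = 47.14996; 179 + 47.14996/60 = 179.7858327
  E ⇒ keep positive
Point 2:
  φ: split at 2 digits → 55° and 59.38949′; 55 + 59.38949/60 = 55.9898248
  S ⇒ negate
  λ: split at 3 digits → 121° and 12.43759′; 121 + 12.43759/60 = 121.2072932
  E → positive
Point 3:
  Lat: split at 2 digits → 00° and 52.713′; 0 + 52.713/60 = 0.8785500
  S ⇒ negate
  Longitude: degrees = first 3 digits = 30, minutes = 41.0623; 30 + 41.0623/60 = 30.6843717
  E → positive
Point 4:
  Lat: degrees = first 2 digits = 77, minutes = 4.9139; 77 + 4.9139/60 = 77.0818983
  N → positive
  Longitude: degrees = first 3 digits = 123, minutes = 23.9209; 123 + 23.9209/60 = 123.3986817
  W ⇒ negate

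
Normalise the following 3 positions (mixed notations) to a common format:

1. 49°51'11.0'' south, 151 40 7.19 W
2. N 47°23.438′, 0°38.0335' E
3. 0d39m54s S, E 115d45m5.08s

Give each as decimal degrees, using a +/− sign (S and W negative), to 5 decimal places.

Point 1:
  Lat: 49° + 51/60 + 11/3600 = 49 + 0.850000 + 0.003056 = 49.853056
  S ⇒ negate
  Lon: 151° + 40/60 + 7.19/3600 = 151 + 0.666667 + 0.001997 = 151.668664
  W ⇒ negate
Point 2:
  Latitude: 47 + 23.438/60 = 47.390633
  N → positive
  Longitude: 38.0335′ = 0.633892°; total 0.633892
  E → positive
Point 3:
  φ: 0 + 39/60 + 54/3600 = 0.665000
  hemisphere S, so the sign is −
  Lon: 115° + 45/60 + 5.08/3600 = 115 + 0.750000 + 0.001411 = 115.751411
  E → positive

1. -49.85306, -151.66866
2. 47.39063, 0.63389
3. -0.66500, 115.75141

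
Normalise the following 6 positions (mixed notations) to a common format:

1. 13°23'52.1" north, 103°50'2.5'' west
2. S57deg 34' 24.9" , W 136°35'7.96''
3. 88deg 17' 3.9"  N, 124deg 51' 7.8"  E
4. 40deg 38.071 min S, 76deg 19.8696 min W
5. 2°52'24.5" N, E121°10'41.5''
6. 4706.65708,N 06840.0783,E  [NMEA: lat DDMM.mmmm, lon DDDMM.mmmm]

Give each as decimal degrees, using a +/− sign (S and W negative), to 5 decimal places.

1. 13.39781, -103.83403
2. -57.57358, -136.58554
3. 88.28442, 124.85217
4. -40.63452, -76.33116
5. 2.87347, 121.17819
6. 47.11095, 68.66797

Point 1:
  φ: 13 + 23/60 + 52.1/3600 = 13.397806
  N ⇒ keep positive
  Lon: 50′ + 2.5″ = 50.04167′; 103 + 50.04167/60 = 103.834028
  W ⇒ negate
Point 2:
  φ: 57° + 34/60 + 24.9/3600 = 57 + 0.566667 + 0.006917 = 57.573583
  S → negative
  Lon: 136 + 35/60 + 7.96/3600 = 136.585544
  hemisphere W, so the sign is −
Point 3:
  Lat: 88 + 17/60 + 3.9/3600 = 88.284417
  N ⇒ keep positive
  λ: 51′ + 7.8″ = 51.13000′; 124 + 51.13000/60 = 124.852167
  E ⇒ keep positive
Point 4:
  Lat: 38.071′ = 0.634517°; total 40.634517
  S ⇒ negate
  λ: 76 + 19.8696/60 = 76.331160
  W → negative
Point 5:
  φ: 2° + 52/60 + 24.5/3600 = 2 + 0.866667 + 0.006806 = 2.873472
  N ⇒ keep positive
  λ: 121 + 10/60 + 41.5/3600 = 121.178194
  E ⇒ keep positive
Point 6:
  Latitude: degrees = first 2 digits = 47, minutes = 6.65708; 47 + 6.65708/60 = 47.110951
  N → positive
  Lon: degrees = first 3 digits = 68, minutes = 40.0783; 68 + 40.0783/60 = 68.667972
  E → positive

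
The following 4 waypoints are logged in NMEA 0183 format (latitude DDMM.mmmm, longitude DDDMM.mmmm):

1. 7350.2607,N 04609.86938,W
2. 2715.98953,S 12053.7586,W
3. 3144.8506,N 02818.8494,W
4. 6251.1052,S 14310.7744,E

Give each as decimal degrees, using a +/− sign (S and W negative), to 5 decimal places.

1. 73.83768, -46.16449
2. -27.26649, -120.89598
3. 31.74751, -28.31416
4. -62.85175, 143.17957

Point 1:
  φ: split at 2 digits → 73° and 50.2607′; 73 + 50.2607/60 = 73.837678
  N ⇒ keep positive
  λ: split at 3 digits → 046° and 9.86938′; 46 + 9.86938/60 = 46.164490
  W → negative
Point 2:
  Lat: degrees = first 2 digits = 27, minutes = 15.98953; 27 + 15.98953/60 = 27.266492
  hemisphere S, so the sign is −
  λ: split at 3 digits → 120° and 53.7586′; 120 + 53.7586/60 = 120.895977
  W → negative
Point 3:
  Lat: split at 2 digits → 31° and 44.8506′; 31 + 44.8506/60 = 31.747510
  N → positive
  λ: degrees = first 3 digits = 28, minutes = 18.8494; 28 + 18.8494/60 = 28.314157
  W ⇒ negate
Point 4:
  φ: degrees = first 2 digits = 62, minutes = 51.1052; 62 + 51.1052/60 = 62.851753
  hemisphere S, so the sign is −
  Lon: split at 3 digits → 143° and 10.7744′; 143 + 10.7744/60 = 143.179573
  E ⇒ keep positive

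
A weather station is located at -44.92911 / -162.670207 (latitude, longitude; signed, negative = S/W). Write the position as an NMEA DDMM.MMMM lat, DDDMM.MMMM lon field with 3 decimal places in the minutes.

Latitude is negative → S; |value| = 44.929110
φ: 44° + 0.929110 × 60 = 44° 55.74660′
Longitude is negative → W; |value| = 162.670207
λ: fractional part 0.670207 → 40.21242 minutes

4455.747,S / 16240.212,W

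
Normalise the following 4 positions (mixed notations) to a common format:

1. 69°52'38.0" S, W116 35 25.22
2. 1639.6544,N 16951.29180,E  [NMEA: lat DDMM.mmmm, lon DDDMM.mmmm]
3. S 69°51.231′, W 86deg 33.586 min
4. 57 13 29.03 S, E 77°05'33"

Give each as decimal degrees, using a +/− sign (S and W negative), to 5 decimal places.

1. -69.87722, -116.59034
2. 16.66091, 169.85486
3. -69.85385, -86.55977
4. -57.22473, 77.09250

Point 1:
  φ: 69 + 52/60 + 38/3600 = 69.877222
  S ⇒ negate
  λ: 116 + 35/60 + 25.22/3600 = 116.590339
  hemisphere W, so the sign is −
Point 2:
  φ: split at 2 digits → 16° and 39.6544′; 16 + 39.6544/60 = 16.660907
  N ⇒ keep positive
  Longitude: split at 3 digits → 169° and 51.2918′; 169 + 51.2918/60 = 169.854863
  E → positive
Point 3:
  Latitude: 69 + 51.231/60 = 69.853850
  hemisphere S, so the sign is −
  λ: 33.586′ = 0.559767°; total 86.559767
  W ⇒ negate
Point 4:
  Latitude: 57° + 13/60 + 29.03/3600 = 57 + 0.216667 + 0.008064 = 57.224731
  S ⇒ negate
  Lon: 77° + 5/60 + 33/3600 = 77 + 0.083333 + 0.009167 = 77.092500
  E ⇒ keep positive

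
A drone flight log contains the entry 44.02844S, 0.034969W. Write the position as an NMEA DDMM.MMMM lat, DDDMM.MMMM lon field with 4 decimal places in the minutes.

Lat: minutes = (44.028440 − 44) × 60 = 1.706400
λ: 0° + 0.034969 × 60 = 0° 2.098140′

4401.7064,S / 00002.0981,W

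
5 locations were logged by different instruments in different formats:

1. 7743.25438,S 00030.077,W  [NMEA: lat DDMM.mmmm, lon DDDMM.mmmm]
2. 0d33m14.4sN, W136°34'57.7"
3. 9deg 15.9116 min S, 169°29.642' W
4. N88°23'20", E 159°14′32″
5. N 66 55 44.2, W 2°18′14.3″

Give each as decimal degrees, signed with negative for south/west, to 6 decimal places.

Point 1:
  Lat: split at 2 digits → 77° and 43.25438′; 77 + 43.25438/60 = 77.7209063
  S → negative
  Lon: split at 3 digits → 000° and 30.077′; 0 + 30.077/60 = 0.5012833
  hemisphere W, so the sign is −
Point 2:
  Lat: 33′ + 14.4″ = 33.24000′; 0 + 33.24000/60 = 0.5540000
  N → positive
  Lon: 136° + 34/60 + 57.7/3600 = 136 + 0.566667 + 0.016028 = 136.5826944
  W → negative
Point 3:
  φ: 15.9116′ = 0.265193°; total 9.2651933
  S ⇒ negate
  λ: 169 + 29.642/60 = 169.4940333
  W → negative
Point 4:
  Latitude: 88° + 23/60 + 20/3600 = 88 + 0.383333 + 0.005556 = 88.3888889
  N ⇒ keep positive
  λ: 159 + 14/60 + 32/3600 = 159.2422222
  E ⇒ keep positive
Point 5:
  Latitude: 66° + 55/60 + 44.2/3600 = 66 + 0.916667 + 0.012278 = 66.9289444
  N → positive
  Lon: 2 + 18/60 + 14.3/3600 = 2.3039722
  hemisphere W, so the sign is −

1. -77.720906, -0.501283
2. 0.554000, -136.582694
3. -9.265193, -169.494033
4. 88.388889, 159.242222
5. 66.928944, -2.303972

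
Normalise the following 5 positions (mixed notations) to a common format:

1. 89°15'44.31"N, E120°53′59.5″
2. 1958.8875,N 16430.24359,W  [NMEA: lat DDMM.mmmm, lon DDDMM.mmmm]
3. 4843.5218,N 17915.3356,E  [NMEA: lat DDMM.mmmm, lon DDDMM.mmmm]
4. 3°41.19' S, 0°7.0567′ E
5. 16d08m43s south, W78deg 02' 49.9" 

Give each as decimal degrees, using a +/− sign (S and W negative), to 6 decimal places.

Point 1:
  Lat: 15′ + 44.31″ = 15.73850′; 89 + 15.73850/60 = 89.2623083
  N → positive
  λ: 53′ + 59.5″ = 53.99167′; 120 + 53.99167/60 = 120.8998611
  E ⇒ keep positive
Point 2:
  φ: split at 2 digits → 19° and 58.8875′; 19 + 58.8875/60 = 19.9814583
  N → positive
  λ: split at 3 digits → 164° and 30.24359′; 164 + 30.24359/60 = 164.5040598
  W ⇒ negate
Point 3:
  Lat: degrees = first 2 digits = 48, minutes = 43.5218; 48 + 43.5218/60 = 48.7253633
  N → positive
  Longitude: degrees = first 3 digits = 179, minutes = 15.3356; 179 + 15.3356/60 = 179.2555933
  E → positive
Point 4:
  Latitude: 3 + 41.19/60 = 3.6865000
  S → negative
  Lon: 0 + 7.0567/60 = 0.1176117
  E ⇒ keep positive
Point 5:
  φ: 16 + 8/60 + 43/3600 = 16.1452778
  S → negative
  Longitude: 78 + 2/60 + 49.9/3600 = 78.0471944
  W ⇒ negate

1. 89.262308, 120.899861
2. 19.981458, -164.504060
3. 48.725363, 179.255593
4. -3.686500, 0.117612
5. -16.145278, -78.047194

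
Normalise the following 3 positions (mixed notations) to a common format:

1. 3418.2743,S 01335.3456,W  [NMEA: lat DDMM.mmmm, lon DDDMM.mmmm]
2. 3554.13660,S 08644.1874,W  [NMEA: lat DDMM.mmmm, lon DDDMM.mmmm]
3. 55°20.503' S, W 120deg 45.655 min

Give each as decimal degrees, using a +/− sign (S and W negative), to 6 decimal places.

Point 1:
  Lat: degrees = first 2 digits = 34, minutes = 18.2743; 34 + 18.2743/60 = 34.3045717
  S → negative
  λ: degrees = first 3 digits = 13, minutes = 35.3456; 13 + 35.3456/60 = 13.5890933
  W ⇒ negate
Point 2:
  φ: degrees = first 2 digits = 35, minutes = 54.1366; 35 + 54.1366/60 = 35.9022767
  hemisphere S, so the sign is −
  Longitude: degrees = first 3 digits = 86, minutes = 44.1874; 86 + 44.1874/60 = 86.7364567
  W ⇒ negate
Point 3:
  φ: 20.503′ = 0.341717°; total 55.3417167
  S ⇒ negate
  Lon: 120 + 45.655/60 = 120.7609167
  W ⇒ negate

1. -34.304572, -13.589093
2. -35.902277, -86.736457
3. -55.341717, -120.760917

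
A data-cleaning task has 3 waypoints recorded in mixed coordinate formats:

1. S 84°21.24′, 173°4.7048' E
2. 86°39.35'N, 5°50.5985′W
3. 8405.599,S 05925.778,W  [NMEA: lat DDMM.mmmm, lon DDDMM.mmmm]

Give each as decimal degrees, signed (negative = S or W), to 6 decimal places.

1. -84.354000, 173.078413
2. 86.655833, -5.843308
3. -84.093317, -59.429633

Point 1:
  Lat: 21.24′ = 0.354000°; total 84.3540000
  S ⇒ negate
  λ: 173 + 4.7048/60 = 173.0784133
  E → positive
Point 2:
  φ: 86 + 39.35/60 = 86.6558333
  N ⇒ keep positive
  λ: 50.5985′ = 0.843308°; total 5.8433083
  W ⇒ negate
Point 3:
  Lat: split at 2 digits → 84° and 5.599′; 84 + 5.599/60 = 84.0933167
  S ⇒ negate
  Lon: split at 3 digits → 059° and 25.778′; 59 + 25.778/60 = 59.4296333
  W ⇒ negate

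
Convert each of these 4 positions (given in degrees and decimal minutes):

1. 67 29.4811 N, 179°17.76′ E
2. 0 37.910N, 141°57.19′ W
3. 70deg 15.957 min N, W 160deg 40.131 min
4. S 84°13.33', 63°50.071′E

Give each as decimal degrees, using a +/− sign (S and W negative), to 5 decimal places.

1. 67.49135, 179.29600
2. 0.63183, -141.95317
3. 70.26595, -160.66885
4. -84.22217, 63.83452

Point 1:
  φ: 29.4811′ = 0.491352°; total 67.491352
  N → positive
  λ: 17.76′ = 0.296000°; total 179.296000
  E → positive
Point 2:
  φ: 37.91′ = 0.631833°; total 0.631833
  N ⇒ keep positive
  Lon: 57.19′ = 0.953167°; total 141.953167
  W ⇒ negate
Point 3:
  Lat: 70 + 15.957/60 = 70.265950
  N → positive
  λ: 160 + 40.131/60 = 160.668850
  W → negative
Point 4:
  φ: 13.33′ = 0.222167°; total 84.222167
  hemisphere S, so the sign is −
  Lon: 63 + 50.071/60 = 63.834517
  E → positive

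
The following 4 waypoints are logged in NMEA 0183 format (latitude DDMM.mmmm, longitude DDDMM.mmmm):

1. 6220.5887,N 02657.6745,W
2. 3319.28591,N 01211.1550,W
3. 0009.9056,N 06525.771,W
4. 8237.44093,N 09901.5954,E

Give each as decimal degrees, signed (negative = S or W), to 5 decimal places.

1. 62.34315, -26.96124
2. 33.32143, -12.18592
3. 0.16509, -65.42952
4. 82.62402, 99.02659

Point 1:
  Lat: split at 2 digits → 62° and 20.5887′; 62 + 20.5887/60 = 62.343145
  N → positive
  λ: split at 3 digits → 026° and 57.6745′; 26 + 57.6745/60 = 26.961242
  W ⇒ negate
Point 2:
  Latitude: degrees = first 2 digits = 33, minutes = 19.28591; 33 + 19.28591/60 = 33.321432
  N → positive
  Longitude: degrees = first 3 digits = 12, minutes = 11.155; 12 + 11.155/60 = 12.185917
  W → negative
Point 3:
  φ: degrees = first 2 digits = 0, minutes = 9.9056; 0 + 9.9056/60 = 0.165093
  N ⇒ keep positive
  Lon: degrees = first 3 digits = 65, minutes = 25.771; 65 + 25.771/60 = 65.429517
  hemisphere W, so the sign is −
Point 4:
  Latitude: split at 2 digits → 82° and 37.44093′; 82 + 37.44093/60 = 82.624016
  N ⇒ keep positive
  λ: degrees = first 3 digits = 99, minutes = 1.5954; 99 + 1.5954/60 = 99.026590
  E → positive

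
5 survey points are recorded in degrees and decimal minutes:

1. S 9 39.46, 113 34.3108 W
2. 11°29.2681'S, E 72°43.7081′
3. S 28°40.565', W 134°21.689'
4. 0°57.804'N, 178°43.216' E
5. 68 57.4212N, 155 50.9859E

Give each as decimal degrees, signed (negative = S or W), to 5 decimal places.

1. -9.65767, -113.57185
2. -11.48780, 72.72847
3. -28.67608, -134.36148
4. 0.96340, 178.72027
5. 68.95702, 155.84977

Point 1:
  Latitude: 39.46′ = 0.657667°; total 9.657667
  S → negative
  Longitude: 113 + 34.3108/60 = 113.571847
  hemisphere W, so the sign is −
Point 2:
  φ: 11 + 29.2681/60 = 11.487802
  S ⇒ negate
  Lon: 72 + 43.7081/60 = 72.728468
  E → positive
Point 3:
  φ: 28 + 40.565/60 = 28.676083
  S ⇒ negate
  λ: 21.689′ = 0.361483°; total 134.361483
  W → negative
Point 4:
  Latitude: 0 + 57.804/60 = 0.963400
  N → positive
  λ: 43.216′ = 0.720267°; total 178.720267
  E ⇒ keep positive
Point 5:
  Latitude: 68 + 57.4212/60 = 68.957020
  N → positive
  λ: 50.9859′ = 0.849765°; total 155.849765
  E ⇒ keep positive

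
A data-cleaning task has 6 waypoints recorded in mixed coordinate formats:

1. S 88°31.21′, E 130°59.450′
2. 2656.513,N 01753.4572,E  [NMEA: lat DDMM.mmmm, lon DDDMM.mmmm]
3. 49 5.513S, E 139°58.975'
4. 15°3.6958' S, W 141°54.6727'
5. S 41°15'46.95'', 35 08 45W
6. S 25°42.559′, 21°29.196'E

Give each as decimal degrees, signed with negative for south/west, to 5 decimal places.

1. -88.52017, 130.99083
2. 26.94188, 17.89095
3. -49.09188, 139.98292
4. -15.06160, -141.91121
5. -41.26304, -35.14583
6. -25.70932, 21.48660

Point 1:
  Lat: 88 + 31.21/60 = 88.520167
  hemisphere S, so the sign is −
  Longitude: 130 + 59.45/60 = 130.990833
  E → positive
Point 2:
  Lat: degrees = first 2 digits = 26, minutes = 56.513; 26 + 56.513/60 = 26.941883
  N → positive
  λ: split at 3 digits → 017° and 53.4572′; 17 + 53.4572/60 = 17.890953
  E → positive
Point 3:
  φ: 49 + 5.513/60 = 49.091883
  hemisphere S, so the sign is −
  Longitude: 139 + 58.975/60 = 139.982917
  E ⇒ keep positive
Point 4:
  Latitude: 3.6958′ = 0.061597°; total 15.061597
  S → negative
  Longitude: 141 + 54.6727/60 = 141.911212
  hemisphere W, so the sign is −
Point 5:
  Lat: 15′ + 46.95″ = 15.78250′; 41 + 15.78250/60 = 41.263042
  S → negative
  Longitude: 35 + 8/60 + 45/3600 = 35.145833
  W ⇒ negate
Point 6:
  Latitude: 42.559′ = 0.709317°; total 25.709317
  hemisphere S, so the sign is −
  Lon: 21 + 29.196/60 = 21.486600
  E ⇒ keep positive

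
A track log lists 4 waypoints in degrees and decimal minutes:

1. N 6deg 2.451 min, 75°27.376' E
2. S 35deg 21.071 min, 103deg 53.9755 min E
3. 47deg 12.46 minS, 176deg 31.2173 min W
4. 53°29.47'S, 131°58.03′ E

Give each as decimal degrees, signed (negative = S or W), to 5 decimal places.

1. 6.04085, 75.45627
2. -35.35118, 103.89959
3. -47.20767, -176.52029
4. -53.49117, 131.96717

Point 1:
  φ: 2.451′ = 0.040850°; total 6.040850
  N ⇒ keep positive
  Lon: 75 + 27.376/60 = 75.456267
  E → positive
Point 2:
  Lat: 35 + 21.071/60 = 35.351183
  S → negative
  Longitude: 103 + 53.9755/60 = 103.899592
  E ⇒ keep positive
Point 3:
  Latitude: 12.46′ = 0.207667°; total 47.207667
  S → negative
  λ: 176 + 31.2173/60 = 176.520288
  W → negative
Point 4:
  Lat: 29.47′ = 0.491167°; total 53.491167
  hemisphere S, so the sign is −
  Longitude: 58.03′ = 0.967167°; total 131.967167
  E → positive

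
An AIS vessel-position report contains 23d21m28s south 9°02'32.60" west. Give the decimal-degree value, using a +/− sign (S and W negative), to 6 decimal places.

-23.357778, -9.042389

φ: 21′ + 28″ = 21.46667′; 23 + 21.46667/60 = 23.3577778
S → negative
λ: 2′ + 32.6″ = 2.54333′; 9 + 2.54333/60 = 9.0423889
W → negative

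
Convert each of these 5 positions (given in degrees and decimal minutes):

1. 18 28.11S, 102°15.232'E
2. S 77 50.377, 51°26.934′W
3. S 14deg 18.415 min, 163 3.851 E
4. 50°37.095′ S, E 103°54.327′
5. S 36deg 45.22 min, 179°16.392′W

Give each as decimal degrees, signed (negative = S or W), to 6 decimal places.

Point 1:
  Lat: 28.11′ = 0.468500°; total 18.4685000
  S ⇒ negate
  Lon: 15.232′ = 0.253867°; total 102.2538667
  E ⇒ keep positive
Point 2:
  Latitude: 77 + 50.377/60 = 77.8396167
  S → negative
  Lon: 51 + 26.934/60 = 51.4489000
  W → negative
Point 3:
  Latitude: 14 + 18.415/60 = 14.3069167
  hemisphere S, so the sign is −
  λ: 163 + 3.851/60 = 163.0641833
  E ⇒ keep positive
Point 4:
  Lat: 50 + 37.095/60 = 50.6182500
  S → negative
  Lon: 54.327′ = 0.905450°; total 103.9054500
  E ⇒ keep positive
Point 5:
  φ: 36 + 45.22/60 = 36.7536667
  S → negative
  Lon: 16.392′ = 0.273200°; total 179.2732000
  W ⇒ negate

1. -18.468500, 102.253867
2. -77.839617, -51.448900
3. -14.306917, 163.064183
4. -50.618250, 103.905450
5. -36.753667, -179.273200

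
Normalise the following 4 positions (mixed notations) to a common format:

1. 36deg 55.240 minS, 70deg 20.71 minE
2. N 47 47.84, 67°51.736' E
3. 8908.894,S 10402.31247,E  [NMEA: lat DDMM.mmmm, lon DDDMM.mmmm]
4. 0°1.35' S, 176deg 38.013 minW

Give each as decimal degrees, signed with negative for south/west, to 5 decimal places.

Point 1:
  Lat: 55.24′ = 0.920667°; total 36.920667
  S → negative
  Longitude: 20.71′ = 0.345167°; total 70.345167
  E → positive
Point 2:
  φ: 47 + 47.84/60 = 47.797333
  N ⇒ keep positive
  λ: 51.736′ = 0.862267°; total 67.862267
  E ⇒ keep positive
Point 3:
  Lat: split at 2 digits → 89° and 8.894′; 89 + 8.894/60 = 89.148233
  hemisphere S, so the sign is −
  Longitude: degrees = first 3 digits = 104, minutes = 2.31247; 104 + 2.31247/60 = 104.038541
  E ⇒ keep positive
Point 4:
  φ: 1.35′ = 0.022500°; total 0.022500
  S ⇒ negate
  λ: 38.013′ = 0.633550°; total 176.633550
  hemisphere W, so the sign is −

1. -36.92067, 70.34517
2. 47.79733, 67.86227
3. -89.14823, 104.03854
4. -0.02250, -176.63355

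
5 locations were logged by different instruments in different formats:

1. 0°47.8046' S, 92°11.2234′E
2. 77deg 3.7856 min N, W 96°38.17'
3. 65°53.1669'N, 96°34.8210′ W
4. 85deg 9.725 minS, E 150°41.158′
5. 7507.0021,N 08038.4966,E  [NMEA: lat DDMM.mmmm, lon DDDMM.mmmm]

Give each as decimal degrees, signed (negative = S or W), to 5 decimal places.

1. -0.79674, 92.18706
2. 77.06309, -96.63617
3. 65.88612, -96.58035
4. -85.16208, 150.68597
5. 75.11670, 80.64161

Point 1:
  φ: 47.8046′ = 0.796743°; total 0.796743
  S → negative
  Lon: 92 + 11.2234/60 = 92.187057
  E → positive
Point 2:
  Latitude: 77 + 3.7856/60 = 77.063093
  N → positive
  Longitude: 96 + 38.17/60 = 96.636167
  W ⇒ negate
Point 3:
  Latitude: 65 + 53.1669/60 = 65.886115
  N → positive
  λ: 34.821′ = 0.580350°; total 96.580350
  W ⇒ negate
Point 4:
  Lat: 9.725′ = 0.162083°; total 85.162083
  S → negative
  λ: 41.158′ = 0.685967°; total 150.685967
  E ⇒ keep positive
Point 5:
  φ: degrees = first 2 digits = 75, minutes = 7.0021; 75 + 7.0021/60 = 75.116702
  N → positive
  λ: split at 3 digits → 080° and 38.4966′; 80 + 38.4966/60 = 80.641610
  E ⇒ keep positive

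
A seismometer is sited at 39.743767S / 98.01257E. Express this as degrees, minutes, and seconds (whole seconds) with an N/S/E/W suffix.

φ: 0.743767° → 44.62602′; 0.62602 × 60 = 37.56″
Longitude: 0.012570° → 0.75420′; 0.75420 × 60 = 45.25″

39°44′38″ S, 98°00′45″ E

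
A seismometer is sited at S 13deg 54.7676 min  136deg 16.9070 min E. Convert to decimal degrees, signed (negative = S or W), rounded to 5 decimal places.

-13.91279, 136.28178

φ: 54.7676′ = 0.912793°; total 13.912793
hemisphere S, so the sign is −
λ: 136 + 16.907/60 = 136.281783
E → positive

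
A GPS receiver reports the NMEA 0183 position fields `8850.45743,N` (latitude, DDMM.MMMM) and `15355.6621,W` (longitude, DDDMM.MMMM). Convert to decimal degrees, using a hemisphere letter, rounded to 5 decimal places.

88.84096° N, 153.92770° W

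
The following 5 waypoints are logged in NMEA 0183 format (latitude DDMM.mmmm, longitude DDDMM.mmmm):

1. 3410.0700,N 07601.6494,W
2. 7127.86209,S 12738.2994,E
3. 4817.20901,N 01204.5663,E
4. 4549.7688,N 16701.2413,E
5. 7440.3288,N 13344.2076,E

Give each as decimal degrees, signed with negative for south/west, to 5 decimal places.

1. 34.16783, -76.02749
2. -71.46437, 127.63832
3. 48.28682, 12.07611
4. 45.82948, 167.02069
5. 74.67215, 133.73679

Point 1:
  φ: split at 2 digits → 34° and 10.07′; 34 + 10.07/60 = 34.167833
  N → positive
  Longitude: degrees = first 3 digits = 76, minutes = 1.6494; 76 + 1.6494/60 = 76.027490
  W → negative
Point 2:
  φ: degrees = first 2 digits = 71, minutes = 27.86209; 71 + 27.86209/60 = 71.464368
  S → negative
  Longitude: split at 3 digits → 127° and 38.2994′; 127 + 38.2994/60 = 127.638323
  E → positive
Point 3:
  Lat: degrees = first 2 digits = 48, minutes = 17.20901; 48 + 17.20901/60 = 48.286817
  N ⇒ keep positive
  Lon: split at 3 digits → 012° and 4.5663′; 12 + 4.5663/60 = 12.076105
  E ⇒ keep positive
Point 4:
  φ: degrees = first 2 digits = 45, minutes = 49.7688; 45 + 49.7688/60 = 45.829480
  N → positive
  Lon: split at 3 digits → 167° and 1.2413′; 167 + 1.2413/60 = 167.020688
  E → positive
Point 5:
  Latitude: split at 2 digits → 74° and 40.3288′; 74 + 40.3288/60 = 74.672147
  N → positive
  λ: split at 3 digits → 133° and 44.2076′; 133 + 44.2076/60 = 133.736793
  E ⇒ keep positive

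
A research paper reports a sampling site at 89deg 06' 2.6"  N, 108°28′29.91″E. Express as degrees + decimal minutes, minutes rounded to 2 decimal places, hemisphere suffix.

89° 6.04′ N, 108° 28.50′ E

Lat: 6 + 2.6/60 = 6.0433′
Lon: seconds/60 = 0.49850; minutes = 28 + 0.49850 = 28.4985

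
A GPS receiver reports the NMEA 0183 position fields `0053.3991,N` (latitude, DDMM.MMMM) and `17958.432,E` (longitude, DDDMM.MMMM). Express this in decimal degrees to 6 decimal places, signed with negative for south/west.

Lat: split at 2 digits → 00° and 53.3991′; 0 + 53.3991/60 = 0.8899850
N → positive
Longitude: degrees = first 3 digits = 179, minutes = 58.432; 179 + 58.432/60 = 179.9738667
E ⇒ keep positive

0.889985, 179.973867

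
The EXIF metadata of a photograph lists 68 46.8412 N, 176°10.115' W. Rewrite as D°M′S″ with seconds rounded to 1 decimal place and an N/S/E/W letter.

φ: fractional minutes 0.84120 × 60 = 50.472″
λ: fractional minutes 0.11500 × 60 = 6.900″

68°46′50.5″ N, 176°10′6.9″ W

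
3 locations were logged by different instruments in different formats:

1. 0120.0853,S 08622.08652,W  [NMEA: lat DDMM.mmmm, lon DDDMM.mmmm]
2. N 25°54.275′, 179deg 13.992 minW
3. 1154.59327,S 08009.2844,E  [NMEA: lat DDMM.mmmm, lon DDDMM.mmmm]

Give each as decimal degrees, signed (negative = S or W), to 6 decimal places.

1. -1.334755, -86.368109
2. 25.904583, -179.233200
3. -11.909888, 80.154740

Point 1:
  Latitude: degrees = first 2 digits = 1, minutes = 20.0853; 1 + 20.0853/60 = 1.3347550
  S → negative
  λ: degrees = first 3 digits = 86, minutes = 22.08652; 86 + 22.08652/60 = 86.3681087
  W → negative
Point 2:
  φ: 25 + 54.275/60 = 25.9045833
  N → positive
  Lon: 13.992′ = 0.233200°; total 179.2332000
  W ⇒ negate
Point 3:
  Lat: degrees = first 2 digits = 11, minutes = 54.59327; 11 + 54.59327/60 = 11.9098878
  S → negative
  Lon: degrees = first 3 digits = 80, minutes = 9.2844; 80 + 9.2844/60 = 80.1547400
  E ⇒ keep positive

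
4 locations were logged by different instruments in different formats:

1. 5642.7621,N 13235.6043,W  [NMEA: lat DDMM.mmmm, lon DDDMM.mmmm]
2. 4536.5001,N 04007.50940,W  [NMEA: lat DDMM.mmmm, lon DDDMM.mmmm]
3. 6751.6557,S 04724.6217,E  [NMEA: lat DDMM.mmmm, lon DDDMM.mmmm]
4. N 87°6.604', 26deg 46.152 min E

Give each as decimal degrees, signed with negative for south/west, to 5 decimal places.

1. 56.71270, -132.59341
2. 45.60834, -40.12516
3. -67.86093, 47.41036
4. 87.11007, 26.76920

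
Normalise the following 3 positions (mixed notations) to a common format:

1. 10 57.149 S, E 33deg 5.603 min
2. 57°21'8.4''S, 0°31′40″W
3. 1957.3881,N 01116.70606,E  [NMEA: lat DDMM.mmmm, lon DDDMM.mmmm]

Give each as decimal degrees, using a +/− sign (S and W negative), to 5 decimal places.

Point 1:
  Latitude: 57.149′ = 0.952483°; total 10.952483
  S ⇒ negate
  Longitude: 5.603′ = 0.093383°; total 33.093383
  E → positive
Point 2:
  φ: 57° + 21/60 + 8.4/3600 = 57 + 0.350000 + 0.002333 = 57.352333
  S → negative
  Longitude: 0 + 31/60 + 40/3600 = 0.527778
  W → negative
Point 3:
  φ: split at 2 digits → 19° and 57.3881′; 19 + 57.3881/60 = 19.956468
  N ⇒ keep positive
  Longitude: split at 3 digits → 011° and 16.70606′; 11 + 16.70606/60 = 11.278434
  E → positive

1. -10.95248, 33.09338
2. -57.35233, -0.52778
3. 19.95647, 11.27843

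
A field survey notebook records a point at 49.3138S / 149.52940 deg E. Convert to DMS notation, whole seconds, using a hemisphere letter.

φ: whole degrees 49; 18.82800′ → 18′ and 49.68″
Lon: whole degrees 149; 31.76400′ → 31′ and 45.84″

49°18′50″ S, 149°31′46″ E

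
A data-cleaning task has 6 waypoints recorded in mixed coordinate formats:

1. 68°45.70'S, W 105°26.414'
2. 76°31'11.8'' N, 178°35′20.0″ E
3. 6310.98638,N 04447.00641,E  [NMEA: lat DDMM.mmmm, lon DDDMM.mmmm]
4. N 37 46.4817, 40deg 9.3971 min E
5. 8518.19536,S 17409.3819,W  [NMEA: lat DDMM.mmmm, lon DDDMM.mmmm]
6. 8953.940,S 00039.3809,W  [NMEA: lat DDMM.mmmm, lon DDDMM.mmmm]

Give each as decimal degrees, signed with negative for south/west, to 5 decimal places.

1. -68.76167, -105.44023
2. 76.51994, 178.58889
3. 63.18311, 44.78344
4. 37.77470, 40.15662
5. -85.30326, -174.15637
6. -89.89900, -0.65635

Point 1:
  Lat: 45.7′ = 0.761667°; total 68.761667
  S → negative
  Lon: 26.414′ = 0.440233°; total 105.440233
  hemisphere W, so the sign is −
Point 2:
  Latitude: 76 + 31/60 + 11.8/3600 = 76.519944
  N ⇒ keep positive
  Longitude: 35′ + 20″ = 35.33333′; 178 + 35.33333/60 = 178.588889
  E ⇒ keep positive
Point 3:
  Latitude: split at 2 digits → 63° and 10.98638′; 63 + 10.98638/60 = 63.183106
  N → positive
  Lon: degrees = first 3 digits = 44, minutes = 47.00641; 44 + 47.00641/60 = 44.783440
  E ⇒ keep positive
Point 4:
  φ: 46.4817′ = 0.774695°; total 37.774695
  N → positive
  Longitude: 9.3971′ = 0.156618°; total 40.156618
  E ⇒ keep positive
Point 5:
  φ: split at 2 digits → 85° and 18.19536′; 85 + 18.19536/60 = 85.303256
  S → negative
  Longitude: degrees = first 3 digits = 174, minutes = 9.3819; 174 + 9.3819/60 = 174.156365
  W → negative
Point 6:
  Lat: degrees = first 2 digits = 89, minutes = 53.94; 89 + 53.94/60 = 89.899000
  S → negative
  Lon: degrees = first 3 digits = 0, minutes = 39.3809; 0 + 39.3809/60 = 0.656348
  W ⇒ negate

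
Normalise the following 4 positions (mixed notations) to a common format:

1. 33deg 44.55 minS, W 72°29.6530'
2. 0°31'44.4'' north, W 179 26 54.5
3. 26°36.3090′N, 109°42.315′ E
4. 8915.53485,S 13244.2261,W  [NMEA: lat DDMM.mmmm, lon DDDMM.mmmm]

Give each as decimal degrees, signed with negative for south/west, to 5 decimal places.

1. -33.74250, -72.49422
2. 0.52900, -179.44847
3. 26.60515, 109.70525
4. -89.25891, -132.73710

Point 1:
  φ: 44.55′ = 0.742500°; total 33.742500
  hemisphere S, so the sign is −
  Lon: 29.653′ = 0.494217°; total 72.494217
  hemisphere W, so the sign is −
Point 2:
  Latitude: 31′ + 44.4″ = 31.74000′; 0 + 31.74000/60 = 0.529000
  N → positive
  Lon: 179° + 26/60 + 54.5/3600 = 179 + 0.433333 + 0.015139 = 179.448472
  W → negative
Point 3:
  φ: 26 + 36.309/60 = 26.605150
  N → positive
  Lon: 109 + 42.315/60 = 109.705250
  E ⇒ keep positive
Point 4:
  Lat: degrees = first 2 digits = 89, minutes = 15.53485; 89 + 15.53485/60 = 89.258914
  hemisphere S, so the sign is −
  Lon: split at 3 digits → 132° and 44.2261′; 132 + 44.2261/60 = 132.737102
  W → negative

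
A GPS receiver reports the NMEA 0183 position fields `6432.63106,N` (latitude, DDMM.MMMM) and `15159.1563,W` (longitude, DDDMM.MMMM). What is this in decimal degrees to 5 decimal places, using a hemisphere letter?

Latitude: degrees = first 2 digits = 64, minutes = 32.63106; 64 + 32.63106/60 = 64.543851
Longitude: degrees = first 3 digits = 151, minutes = 59.1563; 151 + 59.1563/60 = 151.985938

64.54385° N, 151.98594° W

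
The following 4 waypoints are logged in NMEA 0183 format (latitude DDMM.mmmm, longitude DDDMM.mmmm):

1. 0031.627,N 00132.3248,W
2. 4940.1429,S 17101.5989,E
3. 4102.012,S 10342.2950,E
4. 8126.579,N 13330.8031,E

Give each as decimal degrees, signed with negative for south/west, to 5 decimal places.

1. 0.52712, -1.53875
2. -49.66905, 171.02665
3. -41.03353, 103.70492
4. 81.44298, 133.51339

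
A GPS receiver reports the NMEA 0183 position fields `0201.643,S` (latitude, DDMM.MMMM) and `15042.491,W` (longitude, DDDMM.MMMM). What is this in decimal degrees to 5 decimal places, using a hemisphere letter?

φ: split at 2 digits → 02° and 1.643′; 2 + 1.643/60 = 2.027383
Lon: degrees = first 3 digits = 150, minutes = 42.491; 150 + 42.491/60 = 150.708183

2.02738° S, 150.70818° W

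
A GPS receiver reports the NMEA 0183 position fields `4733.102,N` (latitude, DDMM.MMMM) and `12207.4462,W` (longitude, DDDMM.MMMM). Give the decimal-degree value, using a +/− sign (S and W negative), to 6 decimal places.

Latitude: degrees = first 2 digits = 47, minutes = 33.102; 47 + 33.102/60 = 47.5517000
N ⇒ keep positive
Longitude: split at 3 digits → 122° and 7.4462′; 122 + 7.4462/60 = 122.1241033
hemisphere W, so the sign is −

47.551700, -122.124103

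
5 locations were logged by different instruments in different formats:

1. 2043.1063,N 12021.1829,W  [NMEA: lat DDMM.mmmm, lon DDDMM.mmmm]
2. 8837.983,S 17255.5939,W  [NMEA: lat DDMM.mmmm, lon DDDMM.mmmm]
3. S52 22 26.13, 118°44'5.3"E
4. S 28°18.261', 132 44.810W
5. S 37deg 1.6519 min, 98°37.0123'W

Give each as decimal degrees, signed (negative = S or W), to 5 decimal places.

1. 20.71844, -120.35305
2. -88.63305, -172.92657
3. -52.37393, 118.73481
4. -28.30435, -132.74683
5. -37.02753, -98.61687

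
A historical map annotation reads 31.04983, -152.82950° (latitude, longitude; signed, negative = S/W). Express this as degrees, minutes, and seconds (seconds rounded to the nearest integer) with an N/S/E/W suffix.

φ: whole degrees 31; 2.98980′ → 2′ and 59.39″
Longitude is negative → W; |value| = 152.829500
Longitude: whole degrees 152; 49.77000′ → 49′ and 46.20″

31°02′59″ N, 152°49′46″ W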